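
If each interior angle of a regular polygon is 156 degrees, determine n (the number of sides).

The exterior angle is the supplement of the interior angle: 180 - 156 = 24 degrees.
Since the exterior angles of any convex polygon sum to 360 degrees, the number of sides is 360 / 24 = 15.

15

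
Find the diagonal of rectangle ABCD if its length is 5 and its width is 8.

A rectangle's diagonal splits it into two right triangles, with the diagonal as the hypotenuse.
By the Pythagorean theorem, d^2 = 5^2 + 8^2 = 89.
Therefore d = sqrt(89).

sqrt(89)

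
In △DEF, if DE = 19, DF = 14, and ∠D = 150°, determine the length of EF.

By the law of cosines: EF^2 = DE^2 + DF^2 - 2*DE*DF*cos(D)
EF^2 = 19^2 + 14^2 - 2*19*14*cos(150°)
EF^2 = 361 + 196 - 532*(-sqrt(3)/2)
EF^2 = 266*sqrt(3) + 557
EF = sqrt(266*sqrt(3) + 557)

sqrt(266*sqrt(3) + 557)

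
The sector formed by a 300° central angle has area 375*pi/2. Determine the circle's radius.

Sector area A = πr² × θ/360, so r² = 360A / (πθ).
r² = 360 × 375*pi/2 / (π × 300)
r² = 225
r = 15

15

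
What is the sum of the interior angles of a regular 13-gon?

The sum of interior angles of an n-sided polygon is (n - 2) * 180.
For n = 13: (13 - 2) * 180 = 11 * 180 = 1980 degrees.

1980 degrees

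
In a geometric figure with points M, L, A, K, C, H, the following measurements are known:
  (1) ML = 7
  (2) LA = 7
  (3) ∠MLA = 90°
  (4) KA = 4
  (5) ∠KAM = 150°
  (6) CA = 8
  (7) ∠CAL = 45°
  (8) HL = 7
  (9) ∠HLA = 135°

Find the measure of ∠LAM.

Step 1: By the law of cosines on triangle ALM: AM² = 7² + 7² − 2·7·7·cos(90°) = 98, so AM = 7·√2.
Step 2: By the inverse law of cosines on triangle LAM: cos(∠LAM) = (7² + (7·√2)² − 7²) / (2·7·7·√2) = 98/138.59 = 0.7071, so ∠LAM = 45°.

Therefore, the measure of angle ∠LAM = 45°.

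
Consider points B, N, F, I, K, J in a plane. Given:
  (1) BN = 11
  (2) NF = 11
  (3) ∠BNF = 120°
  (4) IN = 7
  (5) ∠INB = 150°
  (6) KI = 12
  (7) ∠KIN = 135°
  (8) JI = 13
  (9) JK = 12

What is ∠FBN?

Step 1: By the law of cosines on triangle BNF: BF² = 11² + 11² − 2·11·11·cos(120°) = 363, so BF = 11·√3.
Step 2: By the inverse law of cosines on triangle FBN: cos(∠FBN) = ((11·√3)² + 11² − 11²) / (2·11·√3·11) = 363/419.16 = 0.866, so ∠FBN = 30°.

Therefore, the measure of angle ∠FBN = 30°.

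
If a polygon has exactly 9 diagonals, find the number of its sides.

Using d = n(n - 3)/2, we solve 9 = n(n - 3)/2.
So n(n - 3) = 18.
Testing n = 6: 6 * 3 = 18 = 18. Correct.
The polygon has 6 sides.

6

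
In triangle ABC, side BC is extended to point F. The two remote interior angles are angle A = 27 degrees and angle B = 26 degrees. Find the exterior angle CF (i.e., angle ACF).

Exterior angle = 27 + 26 = 53 degrees (exterior angle theorem).

53 degrees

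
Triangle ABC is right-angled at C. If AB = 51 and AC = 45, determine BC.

By the Pythagorean theorem: BC^2 = AB^2 - AC^2
BC^2 = 51^2 - 45^2 = 2601 - 2025 = 576
BC = sqrt(576) = 24

24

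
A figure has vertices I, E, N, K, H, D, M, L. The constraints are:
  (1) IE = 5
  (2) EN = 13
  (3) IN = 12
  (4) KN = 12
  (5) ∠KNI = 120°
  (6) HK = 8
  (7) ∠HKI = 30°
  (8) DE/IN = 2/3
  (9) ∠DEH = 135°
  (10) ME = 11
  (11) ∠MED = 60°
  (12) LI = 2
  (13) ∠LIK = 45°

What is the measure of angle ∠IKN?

Step 1: By the law of cosines on triangle KNI: KI² = 12² + 12² − 2·12·12·cos(120°) = 432, so KI = 12·√3.
Step 2: By the inverse law of cosines on triangle IKN: cos(∠IKN) = ((12·√3)² + 12² − 12²) / (2·12·√3·12) = 432/498.83 = 0.866, so ∠IKN = 30°.

Therefore, the measure of angle ∠IKN = 30°.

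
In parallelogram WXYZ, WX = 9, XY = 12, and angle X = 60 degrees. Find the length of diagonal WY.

The diagonal of a parallelogram can be found by treating two adjacent sides and the diagonal as a triangle.
Applying the law of cosines with sides 9, 12 and included angle 60°:
d^2 = 81 + 144 - 216*cos(60°) = 117
d = 3*sqrt(13)

3*sqrt(13)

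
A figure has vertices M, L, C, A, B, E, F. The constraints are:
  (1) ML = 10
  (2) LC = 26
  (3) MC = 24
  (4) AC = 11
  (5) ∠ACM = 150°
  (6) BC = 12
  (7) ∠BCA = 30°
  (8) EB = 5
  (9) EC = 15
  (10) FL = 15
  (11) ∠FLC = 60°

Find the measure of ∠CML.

Step 1: By the inverse law of cosines on triangle CML: cos(∠CML) = (24² + 10² − 26²) / (2·24·10) = 0/480 = 0, so ∠CML = 90°.

Therefore, the measure of angle ∠CML = 90°.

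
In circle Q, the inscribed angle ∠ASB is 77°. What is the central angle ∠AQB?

Central angle = 2 × 77° = 154° (inscribed angle theorem).

154°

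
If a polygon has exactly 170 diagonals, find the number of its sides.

Using d = n(n - 3)/2, we solve 170 = n(n - 3)/2.
So n(n - 3) = 340.
Testing n = 20: 20 * 17 = 340 = 340. Correct.
The polygon has 20 sides.

20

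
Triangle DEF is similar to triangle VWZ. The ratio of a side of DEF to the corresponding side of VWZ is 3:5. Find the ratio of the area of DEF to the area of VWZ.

The ratio of areas of similar triangles equals the square of the side ratio.
Side ratio = 3:5
Area ratio = (3/5)^2 = 9/25 = 9:25

9:25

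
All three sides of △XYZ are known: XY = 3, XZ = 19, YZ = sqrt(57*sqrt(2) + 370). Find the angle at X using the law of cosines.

By the inverse law of cosines: cos(X) = (XY² + XZ² - YZ²) / (2 × XY × XZ)
cos(X) = (3² + 19² - (sqrt(57*sqrt(2) + 370))²) / (2 × 3 × 19)
cos(X) = (9 + 361 - (57*sqrt(2) + 370)) / 114
cos(X) = -sqrt(2)/2
X = arccos(-sqrt(2)/2) = 135°

135°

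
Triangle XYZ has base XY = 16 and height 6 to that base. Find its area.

Area = (1/2)(16)(6) = 48

48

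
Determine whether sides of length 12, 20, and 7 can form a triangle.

Check the triangle inequality: 12 + 7 = 19 ≤ 20.
Since the sum of two sides does not exceed the third, no triangle can be formed.

No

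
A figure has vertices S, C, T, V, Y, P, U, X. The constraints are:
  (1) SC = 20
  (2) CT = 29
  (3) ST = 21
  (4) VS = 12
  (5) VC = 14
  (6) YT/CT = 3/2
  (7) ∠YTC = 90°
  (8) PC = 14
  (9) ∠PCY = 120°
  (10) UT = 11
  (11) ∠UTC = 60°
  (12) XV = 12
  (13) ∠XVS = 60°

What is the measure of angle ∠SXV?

Step 1: By the law of cosines on triangle XVS: XS² = 12² + 12² − 2·12·12·cos(60°) = 144, so XS = 12.
Step 2: By the inverse law of cosines on triangle SXV: cos(∠SXV) = (12² + 12² − 12²) / (2·12·12) = 144/288 = 0.5, so ∠SXV = 60°.

Therefore, the measure of angle ∠SXV = 60°.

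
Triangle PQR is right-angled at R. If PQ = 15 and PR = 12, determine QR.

QR = sqrt(15^2 - 12^2) = sqrt(81) = 9

9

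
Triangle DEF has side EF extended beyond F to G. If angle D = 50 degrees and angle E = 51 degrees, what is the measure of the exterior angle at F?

By the exterior angle theorem, an exterior angle of a triangle equals the sum of the two remote interior angles.
Exterior angle = angle D + angle E
Exterior angle = 50 + 51 = 101 degrees

101 degrees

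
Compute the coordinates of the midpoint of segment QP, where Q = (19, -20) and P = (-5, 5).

The midpoint is the point halfway along the segment.
Move half the horizontal distance: 19 + (-5 - 19)/2 = 19 + -24/2 = 7
Move half the vertical distance: -20 + (5 - -20)/2 = -20 + 25/2 = -15/2
Midpoint = (7, -15/2)

(7, -15/2)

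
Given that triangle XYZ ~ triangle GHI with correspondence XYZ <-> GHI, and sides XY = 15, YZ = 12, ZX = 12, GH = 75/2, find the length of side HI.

Since the triangles are similar, the ratio of corresponding sides is constant.
Scale factor k = GH / XY = 75/2 / 15 = 5/2
HI = k * YZ = 5/2 * 12 = 30

30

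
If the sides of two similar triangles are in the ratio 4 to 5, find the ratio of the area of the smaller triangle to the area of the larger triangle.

Area scales with the square of linear dimensions. If every length is multiplied by 4/5, then the area is multiplied by (4/5)^2 = 16/25.
The area ratio is 16:25.

16:25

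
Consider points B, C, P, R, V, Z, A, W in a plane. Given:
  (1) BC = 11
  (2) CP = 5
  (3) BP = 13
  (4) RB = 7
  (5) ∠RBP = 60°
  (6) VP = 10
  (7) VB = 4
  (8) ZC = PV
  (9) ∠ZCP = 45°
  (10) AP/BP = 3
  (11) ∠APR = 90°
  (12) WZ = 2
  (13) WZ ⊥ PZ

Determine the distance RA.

From the given relations: AP = 3·BP = 3·13 = 39.
Step 1: By the law of cosines on triangle PBR: PR² = 13² + 7² − 2·13·7·cos(60°) = 127, so PR = √127.
Step 2: By the law of cosines on triangle RPA: RA² = √127² + 39² − 2·√127·39·cos(90°) = 1648, so RA = 4·√103.

Therefore, the length of RA = 4·√103.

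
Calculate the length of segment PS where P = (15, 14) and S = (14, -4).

d = sqrt((-1)^2 + (-18)^2) = sqrt(325) = 5*sqrt(13)

5*sqrt(13)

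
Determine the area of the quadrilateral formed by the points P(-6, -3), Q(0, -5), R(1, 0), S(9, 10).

The Shoelace formula works by pairing each vertex with the next (cycling back to the first).
For each pair, compute x_i*y_(i+1) - x_(i+1)*y_i:
  (-6*-5 - 0*-3) = 30
  (0*0 - 1*-5) = 5
  (1*10 - 9*0) = 10
  (9*-3 - -6*10) = 33
Taking half the absolute value of the total: Area = (1/2)(78) = 39.

39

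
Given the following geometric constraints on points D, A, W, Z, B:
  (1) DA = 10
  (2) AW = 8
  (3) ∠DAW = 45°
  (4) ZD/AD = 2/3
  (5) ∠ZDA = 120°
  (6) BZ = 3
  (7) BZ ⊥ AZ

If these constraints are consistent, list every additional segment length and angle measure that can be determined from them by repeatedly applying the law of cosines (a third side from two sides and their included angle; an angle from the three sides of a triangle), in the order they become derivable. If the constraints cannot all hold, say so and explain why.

The constraints are consistent. Derivable facts, in order:
After 1 step:
- AZ ≈ 14.53
- DW ≈ 7.13
After 2 steps:
- AB ≈ 14.84
- ∠ADW = 52.48°
- ∠AWD = 82.52°
- ∠AZD = 36.59°
- ∠DAZ = 23.41°
After 3 steps:
- ∠ABZ = 78.33°
- ∠BAZ = 11.67°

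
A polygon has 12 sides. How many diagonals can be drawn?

Each of the 12 vertices connects to 9 non-adjacent vertices via diagonals.
Total connections = 12 × 9 = 108, but each diagonal is counted twice.
Number of diagonals = 108 / 2 = 54.

54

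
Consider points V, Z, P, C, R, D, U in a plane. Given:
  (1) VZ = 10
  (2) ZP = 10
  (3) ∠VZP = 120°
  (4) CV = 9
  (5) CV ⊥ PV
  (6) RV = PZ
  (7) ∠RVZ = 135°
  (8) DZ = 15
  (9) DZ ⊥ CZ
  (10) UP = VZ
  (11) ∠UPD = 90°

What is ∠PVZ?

Step 1: By the law of cosines on triangle VZP: VP² = 10² + 10² − 2·10·10·cos(120°) = 300, so VP = 10·√3.
Step 2: By the inverse law of cosines on triangle PVZ: cos(∠PVZ) = ((10·√3)² + 10² − 10²) / (2·10·√3·10) = 300/346.41 = 0.866, so ∠PVZ = 30°.

Therefore, the measure of angle ∠PVZ = 30°.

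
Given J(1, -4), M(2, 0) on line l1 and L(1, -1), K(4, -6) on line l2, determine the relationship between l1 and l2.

Slope of line 1: m1 = (0 - -4)/(2 - 1) = 4/1 = 4
Slope of line 2: m2 = (-6 - -1)/(4 - 1) = -5/3 = -5/3
m1 != m2 and m1*m2 = -20/3 != -1. Neither.

Neither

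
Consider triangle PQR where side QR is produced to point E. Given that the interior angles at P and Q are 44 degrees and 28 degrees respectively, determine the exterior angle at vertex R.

By the exterior angle theorem, an exterior angle of a triangle equals the sum of the two remote interior angles.
Exterior angle = angle P + angle Q
Exterior angle = 44 + 28 = 72 degrees

72 degrees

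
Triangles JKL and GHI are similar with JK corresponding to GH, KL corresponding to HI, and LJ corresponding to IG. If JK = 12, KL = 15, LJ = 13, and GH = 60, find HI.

Similar triangles have proportional sides. Setting up the proportion:
GH / JK = HI / KL
60 / 12 = HI / 15
HI = 15 * 60 / 12 = 75.

75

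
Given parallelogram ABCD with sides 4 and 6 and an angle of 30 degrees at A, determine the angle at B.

Opposite sides of a parallelogram are parallel, so consecutive angles form co-interior angles on a transversal.
Co-interior angles sum to 180°, giving angle B = 180 - 30 = 150 degrees.

150 degrees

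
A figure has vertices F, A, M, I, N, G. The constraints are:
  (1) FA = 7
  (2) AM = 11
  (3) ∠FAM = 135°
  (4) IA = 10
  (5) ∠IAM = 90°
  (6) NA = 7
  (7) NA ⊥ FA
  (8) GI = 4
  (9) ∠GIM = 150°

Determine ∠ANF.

Step 1: By the law of cosines on triangle NAF: NF² = 7² + 7² − 2·7·7·cos(90°) = 98, so NF = 7·√2.
Step 2: By the inverse law of cosines on triangle ANF: cos(∠ANF) = (7² + (7·√2)² − 7²) / (2·7·7·√2) = 98/138.59 = 0.7071, so ∠ANF = 45°.

Therefore, the measure of angle ∠ANF = 45°.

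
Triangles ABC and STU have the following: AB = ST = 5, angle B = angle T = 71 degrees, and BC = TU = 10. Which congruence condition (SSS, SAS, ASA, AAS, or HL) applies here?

Consider the given information: AB = ST = 5, angle B = angle T = 71 degrees, and BC = TU = 10
This is not SSS or ASA: SSS requires all three pairs of sides, but we don't have that. ASA requires two angles and the side between them.
The correct criterion is SAS. Two pairs of corresponding sides and the included angle are equal (Side-Angle-Side).

SAS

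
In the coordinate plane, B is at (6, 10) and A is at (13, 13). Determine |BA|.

d = sqrt((7)^2 + (3)^2) = sqrt(58)

sqrt(58)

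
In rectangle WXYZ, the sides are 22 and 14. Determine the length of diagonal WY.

Using the Pythagorean theorem:
d² = 22² + 14² = 484 + 196 = 680
d = sqrt(680) = 2*sqrt(170)

2*sqrt(170)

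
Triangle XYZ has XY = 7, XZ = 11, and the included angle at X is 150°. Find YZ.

By the law of cosines: YZ^2 = XY^2 + XZ^2 - 2*XY*XZ*cos(X)
YZ^2 = 7^2 + 11^2 - 2*7*11*cos(150°)
YZ^2 = 49 + 121 - 154*(-sqrt(3)/2)
YZ^2 = 77*sqrt(3) + 170
YZ = sqrt(77*sqrt(3) + 170)

sqrt(77*sqrt(3) + 170)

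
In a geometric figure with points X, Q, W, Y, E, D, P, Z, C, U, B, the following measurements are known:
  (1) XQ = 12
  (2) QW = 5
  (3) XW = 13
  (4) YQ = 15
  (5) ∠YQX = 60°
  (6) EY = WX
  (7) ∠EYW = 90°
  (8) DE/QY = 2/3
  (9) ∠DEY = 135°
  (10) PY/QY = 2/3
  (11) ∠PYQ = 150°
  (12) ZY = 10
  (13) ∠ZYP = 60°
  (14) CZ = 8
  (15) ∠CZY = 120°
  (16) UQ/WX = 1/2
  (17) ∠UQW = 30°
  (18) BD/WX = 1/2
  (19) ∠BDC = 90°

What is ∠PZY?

From the given relations: PY = 2/3·QY = 2/3·15 = 10.
Step 1: By the law of cosines on triangle ZYP: ZP² = 10² + 10² − 2·10·10·cos(60°) = 100, so ZP = 10.
Step 2: By the inverse law of cosines on triangle PZY: cos(∠PZY) = (10² + 10² − 10²) / (2·10·10) = 100/200 = 0.5, so ∠PZY = 60°.

Therefore, the measure of angle ∠PZY = 60°.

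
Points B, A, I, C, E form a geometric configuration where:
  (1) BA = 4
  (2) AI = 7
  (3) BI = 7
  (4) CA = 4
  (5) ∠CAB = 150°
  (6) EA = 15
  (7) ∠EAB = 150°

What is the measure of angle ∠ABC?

Step 1: By the law of cosines on triangle BAC: BC² = 4² + 4² − 2·4·4·cos(150°) = 59.71, so BC ≈ 7.73.
Step 2: By the inverse law of cosines on triangle ABC: cos(∠ABC) = (4² + 7.73² − 4²) / (2·4·7.73) = 59.71/61.82 = 0.9659, so ∠ABC = 15°.

Therefore, the measure of angle ∠ABC = 15°.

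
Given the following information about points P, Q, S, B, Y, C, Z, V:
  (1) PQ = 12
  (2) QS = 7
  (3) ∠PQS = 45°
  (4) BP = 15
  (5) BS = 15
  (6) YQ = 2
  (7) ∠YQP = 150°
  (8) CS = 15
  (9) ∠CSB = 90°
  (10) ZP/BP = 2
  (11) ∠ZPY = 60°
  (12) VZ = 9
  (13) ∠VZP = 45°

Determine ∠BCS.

Step 1: By the law of cosines on triangle CSB: CB² = 15² + 15² − 2·15·15·cos(90°) = 450, so CB = 15·√2.
Step 2: By the inverse law of cosines on triangle BCS: cos(∠BCS) = ((15·√2)² + 15² − 15²) / (2·15·√2·15) = 450/636.4 = 0.7071, so ∠BCS = 45°.

Therefore, the measure of angle ∠BCS = 45°.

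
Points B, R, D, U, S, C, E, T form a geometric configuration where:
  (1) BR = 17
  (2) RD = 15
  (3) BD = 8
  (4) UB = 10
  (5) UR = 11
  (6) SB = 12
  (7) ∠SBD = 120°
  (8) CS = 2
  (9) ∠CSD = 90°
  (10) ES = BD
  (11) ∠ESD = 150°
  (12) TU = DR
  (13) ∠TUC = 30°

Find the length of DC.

Step 1: By the law of cosines on triangle DBS: DS² = 8² + 12² − 2·8·12·cos(120°) = 304, so DS = 4·√19.
Step 2: By the law of cosines on triangle DSC: DC² = (4·√19)² + 2² − 2·4·√19·2·cos(90°) = 308, so DC = 2·√77.

Therefore, the length of DC = 2·√77.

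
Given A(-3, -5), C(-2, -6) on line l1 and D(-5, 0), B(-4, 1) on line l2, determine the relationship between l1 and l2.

Slope of line 1: m1 = (-6 - -5)/(-2 - -3) = -1/1 = -1
Slope of line 2: m2 = (1 - 0)/(-4 - -5) = 1/1 = 1
m1 * m2 = -1, so perpendicular.

Perpendicular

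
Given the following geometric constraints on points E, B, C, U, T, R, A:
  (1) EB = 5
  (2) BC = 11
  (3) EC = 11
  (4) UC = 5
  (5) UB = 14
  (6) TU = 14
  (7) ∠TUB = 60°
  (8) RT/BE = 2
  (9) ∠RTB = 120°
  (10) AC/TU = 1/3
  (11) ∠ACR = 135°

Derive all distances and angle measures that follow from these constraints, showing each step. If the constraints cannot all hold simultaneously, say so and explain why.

The constraints are consistent.

From the given relations:
  RT = 2·BE = 2·5 = 10
  AC = 1/3·TU = 1/3·14 ≈ 4.67

Step 1: From BU = 14, UT = 14, and ∠BUT = 60°, by the law of cosines:
  BT² = BU² + UT² - 2·BU·UT·cos(60°) = 196 + 196 - 196 = 196
  BT = 14

Step 2: From EB = 5, EC = 11, BC = 11, by the inverse law of cosines:
  cos(∠BEC) = (EB² + EC² - BC²) / (2·EB·EC)
  ∠BEC = 76.86°

Step 3: From BC = 11, BE = 5, CE = 11, by the inverse law of cosines:
  cos(∠CBE) = (BC² + BE² - CE²) / (2·BC·BE)
  ∠CBE = 76.86°

Step 4: From BC = 11, BU = 14, CU = 5, by the inverse law of cosines:
  cos(∠CBU) = (BC² + BU² - CU²) / (2·BC·BU)
  ∠CBU = 18.55°

Step 5: From CB = 11, CE = 11, BE = 5, by the inverse law of cosines:
  cos(∠BCE) = (CB² + CE² - BE²) / (2·CB·CE)
  ∠BCE = 26.27°

Step 6: From CB = 11, CU = 5, BU = 14, by the inverse law of cosines:
  cos(∠BCU) = (CB² + CU² - BU²) / (2·CB·CU)
  ∠BCU = 117.04°

Step 7: From UB = 14, UC = 5, BC = 11, by the inverse law of cosines:
  cos(∠BUC) = (UB² + UC² - BC²) / (2·UB·UC)
  ∠BUC = 44.42°

Step 8: From BT = 14, TR = 10, and ∠BTR = 120°, by the law of cosines:
  BR² = BT² + TR² - 2·BT·TR·cos(120°) = 196 + 100 + 140 = 436
  BR = 2·√109

Step 9: From BT = 14, BU = 14, TU = 14, by the inverse law of cosines:
  cos(∠TBU) = (BT² + BU² - TU²) / (2·BT·BU)
  ∠TBU = 60°

Step 10: From TB = 14, TU = 14, BU = 14, by the inverse law of cosines:
  cos(∠BTU) = (TB² + TU² - BU²) / (2·TB·TU)
  ∠BTU = 60°

Step 11: From BR = 2·√109, BT = 14, RT = 10, by the inverse law of cosines:
  cos(∠RBT) = (BR² + BT² - RT²) / (2·BR·BT)
  ∠RBT = 24.5°

Step 12: From RB = 2·√109, RT = 10, BT = 14, by the inverse law of cosines:
  cos(∠BRT) = (RB² + RT² - BT²) / (2·RB·RT)
  ∠BRT = 35.5°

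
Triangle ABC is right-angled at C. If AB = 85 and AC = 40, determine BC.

Rearranging the Pythagorean theorem to solve for the unknown leg:
leg^2 = hypotenuse^2 - known_leg^2 = 7225 - 1600 = 5625
leg = sqrt(5625) = 75.

75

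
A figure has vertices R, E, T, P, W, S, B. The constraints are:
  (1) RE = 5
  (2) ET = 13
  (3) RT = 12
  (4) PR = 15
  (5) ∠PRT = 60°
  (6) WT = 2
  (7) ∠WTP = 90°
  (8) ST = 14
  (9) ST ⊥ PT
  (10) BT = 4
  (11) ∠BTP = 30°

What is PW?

Step 1: By the law of cosines on triangle PRT: PT² = 15² + 12² − 2·15·12·cos(60°) = 189, so PT = 3·√21.
Step 2: By the law of cosines on triangle PTW: PW² = (3·√21)² + 2² − 2·3·√21·2·cos(90°) = 193, so PW = √193.

Therefore, the length of PW = √193.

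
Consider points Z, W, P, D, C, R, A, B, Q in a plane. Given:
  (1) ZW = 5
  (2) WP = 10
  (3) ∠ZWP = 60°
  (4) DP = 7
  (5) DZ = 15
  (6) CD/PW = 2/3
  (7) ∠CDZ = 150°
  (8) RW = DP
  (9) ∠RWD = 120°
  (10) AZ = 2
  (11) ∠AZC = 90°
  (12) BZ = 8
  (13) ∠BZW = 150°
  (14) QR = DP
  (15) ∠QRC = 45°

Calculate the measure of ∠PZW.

Step 1: By the law of cosines on triangle ZWP: ZP² = 5² + 10² − 2·5·10·cos(60°) = 75, so ZP = 5·√3.
Step 2: By the inverse law of cosines on triangle PZW: cos(∠PZW) = ((5·√3)² + 5² − 10²) / (2·5·√3·5) = 0/86.6 = 0, so ∠PZW = 90°.

Therefore, the measure of angle ∠PZW = 90°.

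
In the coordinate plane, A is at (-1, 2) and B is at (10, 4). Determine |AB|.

d = sqrt((11)^2 + (2)^2) = sqrt(125) = 5*sqrt(5)

5*sqrt(5)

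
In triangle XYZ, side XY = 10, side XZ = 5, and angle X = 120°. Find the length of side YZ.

By the law of cosines: YZ^2 = XY^2 + XZ^2 - 2*XY*XZ*cos(X)
YZ^2 = 10^2 + 5^2 - 2*10*5*cos(120°)
YZ^2 = 100 + 25 - 100*(-1/2)
YZ^2 = 175
YZ = 5*sqrt(7)

5*sqrt(7)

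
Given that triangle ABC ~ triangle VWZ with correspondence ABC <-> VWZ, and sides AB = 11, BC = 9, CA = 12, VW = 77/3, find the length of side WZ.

Since the triangles are similar, the ratio of corresponding sides is constant.
Scale factor k = VW / AB = 77/3 / 11 = 7/3
WZ = k * BC = 7/3 * 9 = 21

21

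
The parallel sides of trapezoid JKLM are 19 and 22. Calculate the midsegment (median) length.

The midsegment of a trapezoid = (base1 + base2) / 2
midsegment = (19 + 22) / 2
midsegment = 41 / 2
midsegment = 41/2

41/2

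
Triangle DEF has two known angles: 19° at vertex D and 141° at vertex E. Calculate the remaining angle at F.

Let angle F = x. Then 19 + 141 + x = 180.
x = 180 - 160 = 20 degrees.

20 degrees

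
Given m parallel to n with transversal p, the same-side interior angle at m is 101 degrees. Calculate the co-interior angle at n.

Co-interior angles sum to 180: 180 - 101 = 79 degrees.

79 degrees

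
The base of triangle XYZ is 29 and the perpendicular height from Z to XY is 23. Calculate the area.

Area = (1/2) * base * height
Area = (1/2) * 29 * 23
Area = 667/2

667/2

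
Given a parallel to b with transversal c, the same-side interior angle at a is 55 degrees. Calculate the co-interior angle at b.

Co-interior angles (same-side interior) formed by parallel lines and a transversal are supplementary (sum to 180 degrees).
The given angle is 55 degrees.
The co-interior angle = 180 - 55 = 125 degrees.

125 degrees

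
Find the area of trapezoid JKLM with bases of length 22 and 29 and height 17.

Area of a trapezoid = (base1 + base2) * height / 2
Area = (22 + 29) * 17 / 2
Area = 51 * 17 / 2
Area = 867 / 2
Area = 867/2

867/2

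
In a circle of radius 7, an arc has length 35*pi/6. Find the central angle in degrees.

Arc length L = 2πr × θ/360, so θ = 360L / (2πr).
θ = 360 × 35*pi/6 / (2π × 7)
θ = 150°
θ = 150°

150°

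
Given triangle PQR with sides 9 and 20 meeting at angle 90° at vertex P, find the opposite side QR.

The included angle is 90°, so the triangle is right-angled at P. The opposite side QR is the hypotenuse.
By the Pythagorean theorem: QR = sqrt(9^2 + 20^2) = sqrt(481) = sqrt(481).

sqrt(481)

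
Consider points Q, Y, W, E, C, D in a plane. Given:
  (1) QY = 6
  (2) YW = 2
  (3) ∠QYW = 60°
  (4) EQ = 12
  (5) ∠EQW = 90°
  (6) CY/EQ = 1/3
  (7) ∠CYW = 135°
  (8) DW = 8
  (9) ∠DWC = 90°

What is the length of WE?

Step 1: By the law of cosines on triangle QYW: QW² = 6² + 2² − 2·6·2·cos(60°) = 28, so QW = 2·√7.
Step 2: By the law of cosines on triangle WQE: WE² = (2·√7)² + 12² − 2·2·√7·12·cos(90°) = 172, so WE = 2·√43.

Therefore, the length of WE = 2·√43.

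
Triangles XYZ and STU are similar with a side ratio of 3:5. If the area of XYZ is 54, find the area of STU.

The ratio of areas of similar triangles = (side ratio)^2.
Side ratio = 3:5, so area ratio = 9:25.
Area of STU / Area of XYZ = 25/9
Area of STU = 54 * 25/9 = 150

150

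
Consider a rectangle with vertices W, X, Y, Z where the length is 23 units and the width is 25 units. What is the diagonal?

d = sqrt(23^2 + 25^2) = sqrt(1154)

sqrt(1154)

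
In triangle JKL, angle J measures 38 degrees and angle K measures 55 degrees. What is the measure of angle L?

Let angle L = x. Then 38 + 55 + x = 180.
x = 180 - 93 = 87 degrees.

87 degrees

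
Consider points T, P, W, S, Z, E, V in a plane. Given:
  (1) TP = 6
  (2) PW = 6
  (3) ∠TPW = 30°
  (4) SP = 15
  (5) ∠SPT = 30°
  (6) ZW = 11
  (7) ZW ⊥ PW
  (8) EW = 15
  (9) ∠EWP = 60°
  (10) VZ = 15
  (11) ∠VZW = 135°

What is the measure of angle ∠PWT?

Step 1: By the law of cosines on triangle WPT: WT² = 6² + 6² − 2·6·6·cos(30°) = 9.65, so WT ≈ 3.11.
Step 2: By the inverse law of cosines on triangle PWT: cos(∠PWT) = (6² + 3.11² − 6²) / (2·6·3.11) = 9.65/37.27 = 0.2588, so ∠PWT = 75°.

Therefore, the measure of angle ∠PWT = 75°.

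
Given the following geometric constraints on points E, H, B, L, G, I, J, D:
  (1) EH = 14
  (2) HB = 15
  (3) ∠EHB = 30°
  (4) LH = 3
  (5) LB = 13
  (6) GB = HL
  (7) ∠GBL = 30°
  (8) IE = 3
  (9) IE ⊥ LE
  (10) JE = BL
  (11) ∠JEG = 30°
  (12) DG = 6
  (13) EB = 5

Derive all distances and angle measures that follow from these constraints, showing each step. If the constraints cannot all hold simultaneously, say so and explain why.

These constraints are not satisfiable: (1), (2) and (3) already determine EB: by the law of cosines EB² = 14² + 15² − 2·14·15·cos(30°) = 57.27, so EB ≈ 7.57, which contradicts (13) EB = 5. No planar figure meets all of them, so nothing further can be derived.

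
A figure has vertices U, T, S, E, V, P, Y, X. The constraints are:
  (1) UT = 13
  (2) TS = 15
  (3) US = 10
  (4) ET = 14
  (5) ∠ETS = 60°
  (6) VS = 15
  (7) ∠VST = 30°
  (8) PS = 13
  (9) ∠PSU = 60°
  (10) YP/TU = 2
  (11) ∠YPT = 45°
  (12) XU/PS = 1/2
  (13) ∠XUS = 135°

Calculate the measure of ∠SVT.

Step 1: By the law of cosines on triangle VST: VT² = 15² + 15² − 2·15·15·cos(30°) = 60.29, so VT ≈ 7.76.
Step 2: By the inverse law of cosines on triangle SVT: cos(∠SVT) = (15² + 7.76² − 15²) / (2·15·7.76) = 60.29/232.94 = 0.2588, so ∠SVT = 75°.

Therefore, the measure of angle ∠SVT = 75°.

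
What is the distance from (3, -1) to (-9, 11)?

The horizontal distance is |-9 - 3| = 12 and the vertical distance is |11 - -1| = 12.
By the Pythagorean theorem, d = sqrt(12^2 + 12^2) = sqrt(288) = 12*sqrt(2).

12*sqrt(2)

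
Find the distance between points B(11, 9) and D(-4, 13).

d = sqrt((-4 - 11)^2 + (13 - 9)^2)
d = sqrt(-15^2 + 4^2)
d = sqrt(225 + 16)
d = sqrt(241)

sqrt(241)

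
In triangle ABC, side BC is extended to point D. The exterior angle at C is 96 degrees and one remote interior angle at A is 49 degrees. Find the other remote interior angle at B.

The exterior angle theorem states that an exterior angle equals the sum of the two non-adjacent interior angles.
So 96 = 49 + angle B, which gives angle B = 96 - 49 = 47 degrees.

47 degrees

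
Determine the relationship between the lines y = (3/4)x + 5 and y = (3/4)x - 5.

Slope of line 1: m1 = 3/4
Slope of line 2: m2 = 3/4
Since m1 = m2 = 3/4, the lines are parallel.

Parallel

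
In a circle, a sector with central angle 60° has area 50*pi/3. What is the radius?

Sector area A = πr² × θ/360, so r² = 360A / (πθ).
r² = 360 × 50*pi/3 / (π × 60)
r² = 100
r = 10

10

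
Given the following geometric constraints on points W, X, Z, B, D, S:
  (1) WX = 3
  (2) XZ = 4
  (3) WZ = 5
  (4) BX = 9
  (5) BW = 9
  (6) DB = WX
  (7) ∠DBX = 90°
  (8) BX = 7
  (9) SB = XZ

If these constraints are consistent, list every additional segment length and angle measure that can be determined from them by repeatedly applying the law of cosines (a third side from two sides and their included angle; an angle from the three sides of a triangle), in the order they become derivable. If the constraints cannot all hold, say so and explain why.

These constraints are not satisfiable: (4) BX = 9 and (8) BX = 7 assign two different lengths to the same segment. No planar figure meets all of them, so nothing further can be derived.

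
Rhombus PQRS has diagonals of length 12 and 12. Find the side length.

In a rhombus, the diagonals bisect each other perpendicularly, creating four congruent right triangles.
Each triangle has legs 6 (half of 12) and 6 (half of 12).
The hypotenuse of each right triangle is a side of the rhombus:
side = sqrt(6^2 + 6^2) = sqrt(72) = 6*sqrt(2)

6*sqrt(2)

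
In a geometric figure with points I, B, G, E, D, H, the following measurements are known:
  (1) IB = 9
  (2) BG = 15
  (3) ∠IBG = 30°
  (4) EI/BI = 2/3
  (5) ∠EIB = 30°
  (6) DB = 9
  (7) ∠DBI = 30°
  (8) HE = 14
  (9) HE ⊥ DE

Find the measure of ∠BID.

Step 1: By the law of cosines on triangle IBD: ID² = 9² + 9² − 2·9·9·cos(30°) = 21.7, so ID ≈ 4.66.
Step 2: By the inverse law of cosines on triangle BID: cos(∠BID) = (9² + 4.66² − 9²) / (2·9·4.66) = 21.7/83.86 = 0.2588, so ∠BID = 75°.

Therefore, the measure of angle ∠BID = 75°.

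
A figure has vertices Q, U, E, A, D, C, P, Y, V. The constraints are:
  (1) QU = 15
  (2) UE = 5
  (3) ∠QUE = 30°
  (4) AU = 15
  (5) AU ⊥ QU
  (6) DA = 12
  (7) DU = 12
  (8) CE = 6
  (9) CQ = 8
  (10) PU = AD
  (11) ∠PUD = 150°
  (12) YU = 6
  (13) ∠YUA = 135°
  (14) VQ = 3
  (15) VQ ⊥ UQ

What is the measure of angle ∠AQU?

Step 1: By the law of cosines on triangle QUA: QA² = 15² + 15² − 2·15·15·cos(90°) = 450, so QA = 15·√2.
Step 2: By the inverse law of cosines on triangle AQU: cos(∠AQU) = ((15·√2)² + 15² − 15²) / (2·15·√2·15) = 450/636.4 = 0.7071, so ∠AQU = 45°.

Therefore, the measure of angle ∠AQU = 45°.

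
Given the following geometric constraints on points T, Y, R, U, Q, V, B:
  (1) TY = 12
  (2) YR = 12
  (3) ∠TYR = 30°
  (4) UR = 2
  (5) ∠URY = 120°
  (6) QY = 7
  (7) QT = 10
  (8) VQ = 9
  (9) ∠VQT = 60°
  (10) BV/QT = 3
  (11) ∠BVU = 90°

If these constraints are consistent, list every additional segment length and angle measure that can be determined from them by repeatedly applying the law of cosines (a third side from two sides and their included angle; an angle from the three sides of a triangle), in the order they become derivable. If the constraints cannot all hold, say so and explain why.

The constraints are consistent. Derivable facts, in order:
After 1 step:
- TR ≈ 6.21
- TV = √91
- YU = 2·√43
- ∠QTY = 35.66°
- ∠QYT = 56.39°
- ∠TQY = 87.95°
After 2 steps:
- ∠QTV = 54.79°
- ∠QVT = 65.21°
- ∠RTY = 75°
- ∠RUY = 52.41°
- ∠RYU = 7.59°
- ∠TRY = 75°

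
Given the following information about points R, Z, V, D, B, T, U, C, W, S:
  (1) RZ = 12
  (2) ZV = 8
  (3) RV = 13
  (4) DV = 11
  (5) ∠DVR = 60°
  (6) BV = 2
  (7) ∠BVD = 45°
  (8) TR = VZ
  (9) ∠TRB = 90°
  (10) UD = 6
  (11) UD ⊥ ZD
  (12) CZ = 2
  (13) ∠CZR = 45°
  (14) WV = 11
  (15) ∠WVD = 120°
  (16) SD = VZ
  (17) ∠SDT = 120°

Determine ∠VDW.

Step 1: By the law of cosines on triangle DVW: DW² = 11² + 11² − 2·11·11·cos(120°) = 363, so DW = 11·√3.
Step 2: By the inverse law of cosines on triangle VDW: cos(∠VDW) = (11² + (11·√3)² − 11²) / (2·11·11·√3) = 363/419.16 = 0.866, so ∠VDW = 30°.

Therefore, the measure of angle ∠VDW = 30°.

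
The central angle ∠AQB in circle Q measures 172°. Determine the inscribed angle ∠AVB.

Inscribed angle = 172° / 2 = 86° (inscribed angle theorem).

86°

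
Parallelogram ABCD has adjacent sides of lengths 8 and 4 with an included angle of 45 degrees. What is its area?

Area = 8 * 4 * sin(45°) = 32 * sqrt(2)/2 = 16*sqrt(2)

16*sqrt(2)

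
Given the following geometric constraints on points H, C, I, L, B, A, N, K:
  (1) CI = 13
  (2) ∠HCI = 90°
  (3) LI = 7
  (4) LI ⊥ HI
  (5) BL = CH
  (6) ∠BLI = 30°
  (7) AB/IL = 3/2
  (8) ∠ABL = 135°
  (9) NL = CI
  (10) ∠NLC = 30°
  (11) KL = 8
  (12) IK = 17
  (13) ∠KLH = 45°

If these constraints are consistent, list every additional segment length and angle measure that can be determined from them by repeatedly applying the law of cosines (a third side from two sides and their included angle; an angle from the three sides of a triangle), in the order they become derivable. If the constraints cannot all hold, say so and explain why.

These constraints are not satisfiable: by the triangle inequality in triangle LIK, (3) LI = 7 and (11) KL = 8 force IK ≤ 7 + 8 = 15, but (12) says IK = 17. No planar figure meets all of them, so nothing further can be derived.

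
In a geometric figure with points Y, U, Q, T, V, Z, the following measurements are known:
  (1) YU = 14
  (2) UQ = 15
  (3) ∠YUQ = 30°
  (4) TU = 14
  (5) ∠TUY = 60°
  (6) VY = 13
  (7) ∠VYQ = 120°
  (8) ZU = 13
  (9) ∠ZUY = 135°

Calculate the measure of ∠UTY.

Step 1: By the law of cosines on triangle TUY: TY² = 14² + 14² − 2·14·14·cos(60°) = 196, so TY = 14.
Step 2: By the inverse law of cosines on triangle UTY: cos(∠UTY) = (14² + 14² − 14²) / (2·14·14) = 196/392 = 0.5, so ∠UTY = 60°.

Therefore, the measure of angle ∠UTY = 60°.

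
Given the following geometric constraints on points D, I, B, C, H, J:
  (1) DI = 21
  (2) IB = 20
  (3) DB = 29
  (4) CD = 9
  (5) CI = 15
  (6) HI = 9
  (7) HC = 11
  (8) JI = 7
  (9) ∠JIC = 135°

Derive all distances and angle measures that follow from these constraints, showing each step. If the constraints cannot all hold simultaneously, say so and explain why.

The constraints are consistent.

Step 1: From CI = 15, IJ = 7, and ∠CIJ = 135°, by the law of cosines:
  CJ² = CI² + IJ² - 2·CI·IJ·cos(135°) = 225 + 49 + 148.5 = 422.5
  CJ ≈ 20.55

Step 2: From DB = 29, DI = 21, BI = 20, by the inverse law of cosines:
  cos(∠BDI) = (DB² + DI² - BI²) / (2·DB·DI)
  ∠BDI = 43.6°

Step 3: From DC = 9, DI = 21, CI = 15, by the inverse law of cosines:
  cos(∠CDI) = (DC² + DI² - CI²) / (2·DC·DI)
  ∠CDI = 38.21°

Step 4: From IB = 20, ID = 21, BD = 29, by the inverse law of cosines:
  cos(∠BID) = (IB² + ID² - BD²) / (2·IB·ID)
  ∠BID = 90°

Step 5: From IC = 15, ID = 21, CD = 9, by the inverse law of cosines:
  cos(∠CID) = (IC² + ID² - CD²) / (2·IC·ID)
  ∠CID = 21.79°

Step 6: From IC = 15, IH = 9, CH = 11, by the inverse law of cosines:
  cos(∠CIH) = (IC² + IH² - CH²) / (2·IC·IH)
  ∠CIH = 46.75°

Step 7: From BD = 29, BI = 20, DI = 21, by the inverse law of cosines:
  cos(∠DBI) = (BD² + BI² - DI²) / (2·BD·BI)
  ∠DBI = 46.4°

Step 8: From CD = 9, CI = 15, DI = 21, by the inverse law of cosines:
  cos(∠DCI) = (CD² + CI² - DI²) / (2·CD·CI)
  ∠DCI = 120°

Step 9: From CH = 11, CI = 15, HI = 9, by the inverse law of cosines:
  cos(∠HCI) = (CH² + CI² - HI²) / (2·CH·CI)
  ∠HCI = 36.58°

Step 10: From HC = 11, HI = 9, CI = 15, by the inverse law of cosines:
  cos(∠CHI) = (HC² + HI² - CI²) / (2·HC·HI)
  ∠CHI = 96.67°

Step 11: From CI = 15, CJ = 20.55, IJ = 7, by the inverse law of cosines:
  cos(∠ICJ) = (CI² + CJ² - IJ²) / (2·CI·CJ)
  ∠ICJ = 13.93°

Step 12: From JC = 20.55, JI = 7, CI = 15, by the inverse law of cosines:
  cos(∠CJI) = (JC² + JI² - CI²) / (2·JC·JI)
  ∠CJI = 31.07°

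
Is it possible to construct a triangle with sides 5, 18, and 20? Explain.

Check all three triangle inequalities:
5 + 18 = 23 > 20 ✓
5 + 20 = 25 > 18 ✓
18 + 20 = 38 > 5 ✓
All conditions hold, so these sides form a valid triangle.

Yes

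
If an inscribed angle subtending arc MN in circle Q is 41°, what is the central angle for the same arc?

The inscribed angle theorem states that a central angle is always twice any inscribed angle that subtends the same arc.
Since the inscribed angle is 41°, the central angle = 2 × 41° = 82°.

82°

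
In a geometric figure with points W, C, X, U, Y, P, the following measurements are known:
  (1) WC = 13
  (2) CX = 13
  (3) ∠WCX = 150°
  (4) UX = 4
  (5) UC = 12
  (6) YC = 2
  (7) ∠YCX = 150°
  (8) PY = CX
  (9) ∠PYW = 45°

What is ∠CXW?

Step 1: By the law of cosines on triangle XCW: XW² = 13² + 13² − 2·13·13·cos(150°) = 630.72, so XW ≈ 25.11.
Step 2: By the inverse law of cosines on triangle CXW: cos(∠CXW) = (13² + 25.11² − 13²) / (2·13·25.11) = 630.72/652.97 = 0.9659, so ∠CXW = 15°.

Therefore, the measure of angle ∠CXW = 15°.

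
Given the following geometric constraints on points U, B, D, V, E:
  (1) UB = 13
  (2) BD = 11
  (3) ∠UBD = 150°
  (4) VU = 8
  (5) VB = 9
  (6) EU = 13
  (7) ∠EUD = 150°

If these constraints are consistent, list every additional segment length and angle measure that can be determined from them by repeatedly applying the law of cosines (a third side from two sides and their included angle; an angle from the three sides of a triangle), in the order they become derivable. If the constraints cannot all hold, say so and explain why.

The constraints are consistent. Derivable facts, in order:
After 1 step:
- UD ≈ 23.19
- ∠BUV = 43.05°
- ∠BVU = 99.59°
- ∠UBV = 37.36°
After 2 steps:
- DE ≈ 35.05
- ∠BDU = 16.28°
- ∠BUD = 13.72°
After 3 steps:
- ∠DEU = 19.31°
- ∠EDU = 10.69°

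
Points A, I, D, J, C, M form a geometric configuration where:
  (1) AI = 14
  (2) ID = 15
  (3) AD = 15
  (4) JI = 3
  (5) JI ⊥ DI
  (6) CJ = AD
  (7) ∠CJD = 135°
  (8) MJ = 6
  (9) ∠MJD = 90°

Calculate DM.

Step 1: By the law of cosines on triangle JID: JD² = 3² + 15² − 2·3·15·cos(90°) = 234, so JD = 3·√26.
Step 2: By the law of cosines on triangle DJM: DM² = (3·√26)² + 6² − 2·3·√26·6·cos(90°) = 270, so DM = 3·√30.

Therefore, the length of DM = 3·√30.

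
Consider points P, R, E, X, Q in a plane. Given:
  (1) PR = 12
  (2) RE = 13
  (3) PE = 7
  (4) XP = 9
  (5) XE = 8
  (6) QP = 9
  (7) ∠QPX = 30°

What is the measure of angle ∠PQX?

Step 1: By the law of cosines on triangle QPX: QX² = 9² + 9² − 2·9·9·cos(30°) = 21.7, so QX ≈ 4.66.
Step 2: By the inverse law of cosines on triangle PQX: cos(∠PQX) = (9² + 4.66² − 9²) / (2·9·4.66) = 21.7/83.86 = 0.2588, so ∠PQX = 75°.

Therefore, the measure of angle ∠PQX = 75°.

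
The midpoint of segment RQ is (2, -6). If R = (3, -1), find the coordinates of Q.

Using the midpoint formula: M = ((x1 + x2)/2, (y1 + y2)/2)
We know M = (2, -6) and R = (3, -1)
For x: 2 = (3 + x2)/2, so x2 = 2*2 - 3 = 1
For y: -6 = (-1 + y2)/2, so y2 = 2*-6 - -1 = -11
Q = (1, -11)

(1, -11)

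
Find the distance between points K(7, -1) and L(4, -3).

d = sqrt((-3)^2 + (-2)^2) = sqrt(13)

sqrt(13)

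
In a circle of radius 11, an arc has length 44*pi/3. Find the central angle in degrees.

θ = 360 × 44*pi/3 / (2π × 11) = 240° (rearranging arc length formula).

240°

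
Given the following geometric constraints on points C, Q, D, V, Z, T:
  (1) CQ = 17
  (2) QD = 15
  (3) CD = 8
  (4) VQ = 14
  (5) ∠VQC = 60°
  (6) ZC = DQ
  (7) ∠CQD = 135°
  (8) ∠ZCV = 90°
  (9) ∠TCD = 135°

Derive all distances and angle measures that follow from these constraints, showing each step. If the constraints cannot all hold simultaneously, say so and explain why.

These constraints are not satisfiable: (1), (2) and (3) fix all three sides of triangle CQD, so by the law of cosines cos(∠CQD) = (17² + 15² − 8²) / (2·17·15) = 0.8824, i.e. ∠CQD ≈ 28.07°, which contradicts (7) ∠CQD = 135°. No planar figure meets all of them, so nothing further can be derived.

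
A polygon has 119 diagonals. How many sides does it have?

Using d = n(n - 3)/2, we solve 119 = n(n - 3)/2.
So n(n - 3) = 238.
Testing n = 17: 17 * 14 = 238 = 238. Correct.
The polygon has 17 sides.

17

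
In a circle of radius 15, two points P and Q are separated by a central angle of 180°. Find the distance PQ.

Chord length = 2r sin(θ/2)
= 2 × 15 × sin(180°/2)
= 2 × 15 × sin(90°)
= 30

30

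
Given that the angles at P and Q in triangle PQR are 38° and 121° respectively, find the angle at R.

The interior angles sum to 180°: angle R = 180 - 38 - 121 = 21°.
The triangle is obtuse (angles 38°, 121°, 21°).

21 degrees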